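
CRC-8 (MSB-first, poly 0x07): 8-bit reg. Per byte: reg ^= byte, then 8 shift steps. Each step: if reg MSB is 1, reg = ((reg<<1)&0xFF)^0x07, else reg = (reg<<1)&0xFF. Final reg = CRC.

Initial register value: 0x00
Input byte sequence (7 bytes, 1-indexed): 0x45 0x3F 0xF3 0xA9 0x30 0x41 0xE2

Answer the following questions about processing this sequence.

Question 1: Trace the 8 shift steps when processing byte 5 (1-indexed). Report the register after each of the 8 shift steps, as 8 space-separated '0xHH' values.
After byte 1 (0x45): reg=0xDC
After byte 2 (0x3F): reg=0xA7
After byte 3 (0xF3): reg=0xAB
After byte 4 (0xA9): reg=0x0E
Register before byte 5: 0x0E
After XOR with byte 0x30: 0x3E

Answer: 0x7C 0xF8 0xF7 0xE9 0xD5 0xAD 0x5D 0xBA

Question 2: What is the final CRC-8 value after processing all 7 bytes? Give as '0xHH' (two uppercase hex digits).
Answer: 0x23

Derivation:
After byte 1 (0x45): reg=0xDC
After byte 2 (0x3F): reg=0xA7
After byte 3 (0xF3): reg=0xAB
After byte 4 (0xA9): reg=0x0E
After byte 5 (0x30): reg=0xBA
After byte 6 (0x41): reg=0xEF
After byte 7 (0xE2): reg=0x23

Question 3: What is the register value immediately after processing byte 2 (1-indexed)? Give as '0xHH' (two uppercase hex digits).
After byte 1 (0x45): reg=0xDC
After byte 2 (0x3F): reg=0xA7

Answer: 0xA7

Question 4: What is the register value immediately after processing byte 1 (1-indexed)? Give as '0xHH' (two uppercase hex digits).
After byte 1 (0x45): reg=0xDC

Answer: 0xDC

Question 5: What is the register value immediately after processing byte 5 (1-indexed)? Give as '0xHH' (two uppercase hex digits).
After byte 1 (0x45): reg=0xDC
After byte 2 (0x3F): reg=0xA7
After byte 3 (0xF3): reg=0xAB
After byte 4 (0xA9): reg=0x0E
After byte 5 (0x30): reg=0xBA

Answer: 0xBA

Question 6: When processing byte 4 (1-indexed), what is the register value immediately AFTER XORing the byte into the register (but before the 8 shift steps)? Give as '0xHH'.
Register before byte 4: 0xAB
Byte 4: 0xA9
0xAB XOR 0xA9 = 0x02

Answer: 0x02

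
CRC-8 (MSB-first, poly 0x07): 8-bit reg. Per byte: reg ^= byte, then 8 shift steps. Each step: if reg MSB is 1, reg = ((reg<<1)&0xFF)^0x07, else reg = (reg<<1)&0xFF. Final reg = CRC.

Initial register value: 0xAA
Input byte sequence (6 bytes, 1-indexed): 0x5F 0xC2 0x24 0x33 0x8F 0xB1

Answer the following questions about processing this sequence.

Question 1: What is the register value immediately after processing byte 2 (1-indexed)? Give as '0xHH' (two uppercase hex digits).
Answer: 0x15

Derivation:
After byte 1 (0x5F): reg=0xC5
After byte 2 (0xC2): reg=0x15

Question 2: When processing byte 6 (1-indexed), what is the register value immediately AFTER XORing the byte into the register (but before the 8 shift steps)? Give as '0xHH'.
Answer: 0x59

Derivation:
Register before byte 6: 0xE8
Byte 6: 0xB1
0xE8 XOR 0xB1 = 0x59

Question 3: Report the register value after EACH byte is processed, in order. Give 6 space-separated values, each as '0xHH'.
0xC5 0x15 0x97 0x75 0xE8 0x88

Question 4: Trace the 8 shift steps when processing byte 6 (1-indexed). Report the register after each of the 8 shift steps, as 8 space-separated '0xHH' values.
After byte 1 (0x5F): reg=0xC5
After byte 2 (0xC2): reg=0x15
After byte 3 (0x24): reg=0x97
After byte 4 (0x33): reg=0x75
After byte 5 (0x8F): reg=0xE8
Register before byte 6: 0xE8
After XOR with byte 0xB1: 0x59

Answer: 0xB2 0x63 0xC6 0x8B 0x11 0x22 0x44 0x88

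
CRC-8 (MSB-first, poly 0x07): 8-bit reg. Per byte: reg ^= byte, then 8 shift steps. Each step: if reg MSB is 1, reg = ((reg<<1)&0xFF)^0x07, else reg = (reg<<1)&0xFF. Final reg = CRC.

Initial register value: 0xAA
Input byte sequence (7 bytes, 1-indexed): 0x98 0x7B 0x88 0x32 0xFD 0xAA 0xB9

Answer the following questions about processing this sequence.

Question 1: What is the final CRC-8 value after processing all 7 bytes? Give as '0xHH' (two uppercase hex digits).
Answer: 0x66

Derivation:
After byte 1 (0x98): reg=0x9E
After byte 2 (0x7B): reg=0xB5
After byte 3 (0x88): reg=0xB3
After byte 4 (0x32): reg=0x8E
After byte 5 (0xFD): reg=0x5E
After byte 6 (0xAA): reg=0xC2
After byte 7 (0xB9): reg=0x66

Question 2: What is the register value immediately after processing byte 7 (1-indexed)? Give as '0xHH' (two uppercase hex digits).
Answer: 0x66

Derivation:
After byte 1 (0x98): reg=0x9E
After byte 2 (0x7B): reg=0xB5
After byte 3 (0x88): reg=0xB3
After byte 4 (0x32): reg=0x8E
After byte 5 (0xFD): reg=0x5E
After byte 6 (0xAA): reg=0xC2
After byte 7 (0xB9): reg=0x66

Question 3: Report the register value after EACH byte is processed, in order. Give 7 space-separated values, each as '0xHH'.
0x9E 0xB5 0xB3 0x8E 0x5E 0xC2 0x66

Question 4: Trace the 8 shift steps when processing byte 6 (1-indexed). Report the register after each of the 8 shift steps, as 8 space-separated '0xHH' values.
After byte 1 (0x98): reg=0x9E
After byte 2 (0x7B): reg=0xB5
After byte 3 (0x88): reg=0xB3
After byte 4 (0x32): reg=0x8E
After byte 5 (0xFD): reg=0x5E
Register before byte 6: 0x5E
After XOR with byte 0xAA: 0xF4

Answer: 0xEF 0xD9 0xB5 0x6D 0xDA 0xB3 0x61 0xC2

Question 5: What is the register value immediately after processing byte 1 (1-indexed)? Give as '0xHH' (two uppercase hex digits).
After byte 1 (0x98): reg=0x9E

Answer: 0x9E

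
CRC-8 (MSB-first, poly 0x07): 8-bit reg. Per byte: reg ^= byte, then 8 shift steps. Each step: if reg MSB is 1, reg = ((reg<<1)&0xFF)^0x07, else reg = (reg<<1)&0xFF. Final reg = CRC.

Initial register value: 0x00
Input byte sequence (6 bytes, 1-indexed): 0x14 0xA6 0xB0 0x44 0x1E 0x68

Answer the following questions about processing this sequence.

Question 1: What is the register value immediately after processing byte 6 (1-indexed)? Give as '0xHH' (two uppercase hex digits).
Answer: 0xA9

Derivation:
After byte 1 (0x14): reg=0x6C
After byte 2 (0xA6): reg=0x78
After byte 3 (0xB0): reg=0x76
After byte 4 (0x44): reg=0x9E
After byte 5 (0x1E): reg=0x89
After byte 6 (0x68): reg=0xA9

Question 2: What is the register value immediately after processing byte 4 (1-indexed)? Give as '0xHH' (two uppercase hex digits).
Answer: 0x9E

Derivation:
After byte 1 (0x14): reg=0x6C
After byte 2 (0xA6): reg=0x78
After byte 3 (0xB0): reg=0x76
After byte 4 (0x44): reg=0x9E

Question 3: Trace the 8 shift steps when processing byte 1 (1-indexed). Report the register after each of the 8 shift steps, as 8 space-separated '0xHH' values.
Answer: 0x28 0x50 0xA0 0x47 0x8E 0x1B 0x36 0x6C

Derivation:
Register before byte 1: 0x00
After XOR with byte 0x14: 0x14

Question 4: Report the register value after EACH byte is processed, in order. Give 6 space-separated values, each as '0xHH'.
0x6C 0x78 0x76 0x9E 0x89 0xA9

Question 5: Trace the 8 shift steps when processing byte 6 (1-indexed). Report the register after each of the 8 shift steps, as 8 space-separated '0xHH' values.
After byte 1 (0x14): reg=0x6C
After byte 2 (0xA6): reg=0x78
After byte 3 (0xB0): reg=0x76
After byte 4 (0x44): reg=0x9E
After byte 5 (0x1E): reg=0x89
Register before byte 6: 0x89
After XOR with byte 0x68: 0xE1

Answer: 0xC5 0x8D 0x1D 0x3A 0x74 0xE8 0xD7 0xA9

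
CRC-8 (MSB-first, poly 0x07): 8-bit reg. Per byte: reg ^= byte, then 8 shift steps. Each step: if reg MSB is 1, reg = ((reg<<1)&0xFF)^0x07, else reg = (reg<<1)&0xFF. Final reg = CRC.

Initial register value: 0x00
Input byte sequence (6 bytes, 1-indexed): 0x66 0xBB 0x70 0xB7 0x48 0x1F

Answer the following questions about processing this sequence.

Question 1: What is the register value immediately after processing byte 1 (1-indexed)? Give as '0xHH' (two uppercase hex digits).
After byte 1 (0x66): reg=0x35

Answer: 0x35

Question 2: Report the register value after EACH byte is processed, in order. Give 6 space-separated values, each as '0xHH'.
0x35 0xA3 0x37 0x89 0x49 0xA5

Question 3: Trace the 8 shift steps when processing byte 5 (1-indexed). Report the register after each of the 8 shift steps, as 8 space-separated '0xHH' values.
Answer: 0x85 0x0D 0x1A 0x34 0x68 0xD0 0xA7 0x49

Derivation:
After byte 1 (0x66): reg=0x35
After byte 2 (0xBB): reg=0xA3
After byte 3 (0x70): reg=0x37
After byte 4 (0xB7): reg=0x89
Register before byte 5: 0x89
After XOR with byte 0x48: 0xC1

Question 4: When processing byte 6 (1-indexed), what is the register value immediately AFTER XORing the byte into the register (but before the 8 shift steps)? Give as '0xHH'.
Register before byte 6: 0x49
Byte 6: 0x1F
0x49 XOR 0x1F = 0x56

Answer: 0x56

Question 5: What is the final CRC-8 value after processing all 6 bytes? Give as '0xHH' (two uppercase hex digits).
Answer: 0xA5

Derivation:
After byte 1 (0x66): reg=0x35
After byte 2 (0xBB): reg=0xA3
After byte 3 (0x70): reg=0x37
After byte 4 (0xB7): reg=0x89
After byte 5 (0x48): reg=0x49
After byte 6 (0x1F): reg=0xA5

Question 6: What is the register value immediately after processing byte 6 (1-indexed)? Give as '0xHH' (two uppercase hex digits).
After byte 1 (0x66): reg=0x35
After byte 2 (0xBB): reg=0xA3
After byte 3 (0x70): reg=0x37
After byte 4 (0xB7): reg=0x89
After byte 5 (0x48): reg=0x49
After byte 6 (0x1F): reg=0xA5

Answer: 0xA5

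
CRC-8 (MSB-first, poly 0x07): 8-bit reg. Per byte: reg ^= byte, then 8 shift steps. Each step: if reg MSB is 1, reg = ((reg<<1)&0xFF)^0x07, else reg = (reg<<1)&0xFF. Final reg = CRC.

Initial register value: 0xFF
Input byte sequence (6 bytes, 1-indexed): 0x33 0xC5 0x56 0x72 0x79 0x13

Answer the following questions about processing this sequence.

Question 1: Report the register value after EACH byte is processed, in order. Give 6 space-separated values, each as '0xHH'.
0x6A 0x44 0x7E 0x24 0x94 0x9C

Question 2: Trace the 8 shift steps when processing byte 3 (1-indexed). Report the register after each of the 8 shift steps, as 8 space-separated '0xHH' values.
After byte 1 (0x33): reg=0x6A
After byte 2 (0xC5): reg=0x44
Register before byte 3: 0x44
After XOR with byte 0x56: 0x12

Answer: 0x24 0x48 0x90 0x27 0x4E 0x9C 0x3F 0x7E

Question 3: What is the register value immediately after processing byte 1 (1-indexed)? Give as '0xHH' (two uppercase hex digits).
Answer: 0x6A

Derivation:
After byte 1 (0x33): reg=0x6A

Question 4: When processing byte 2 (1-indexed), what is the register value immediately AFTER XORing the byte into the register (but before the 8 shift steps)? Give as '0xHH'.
Register before byte 2: 0x6A
Byte 2: 0xC5
0x6A XOR 0xC5 = 0xAF

Answer: 0xAF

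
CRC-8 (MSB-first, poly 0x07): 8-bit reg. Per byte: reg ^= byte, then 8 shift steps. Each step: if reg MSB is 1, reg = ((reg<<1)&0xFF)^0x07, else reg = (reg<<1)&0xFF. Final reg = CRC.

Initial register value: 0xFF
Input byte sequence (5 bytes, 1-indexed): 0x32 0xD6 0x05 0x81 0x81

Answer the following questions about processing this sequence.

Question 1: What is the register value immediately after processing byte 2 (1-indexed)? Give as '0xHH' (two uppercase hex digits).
Answer: 0x28

Derivation:
After byte 1 (0x32): reg=0x6D
After byte 2 (0xD6): reg=0x28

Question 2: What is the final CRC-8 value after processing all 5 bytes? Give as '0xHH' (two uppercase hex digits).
Answer: 0xFF

Derivation:
After byte 1 (0x32): reg=0x6D
After byte 2 (0xD6): reg=0x28
After byte 3 (0x05): reg=0xC3
After byte 4 (0x81): reg=0xC9
After byte 5 (0x81): reg=0xFF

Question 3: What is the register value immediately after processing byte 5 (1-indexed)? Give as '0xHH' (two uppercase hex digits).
After byte 1 (0x32): reg=0x6D
After byte 2 (0xD6): reg=0x28
After byte 3 (0x05): reg=0xC3
After byte 4 (0x81): reg=0xC9
After byte 5 (0x81): reg=0xFF

Answer: 0xFF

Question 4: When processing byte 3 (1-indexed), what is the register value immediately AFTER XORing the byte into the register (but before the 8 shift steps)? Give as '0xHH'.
Register before byte 3: 0x28
Byte 3: 0x05
0x28 XOR 0x05 = 0x2D

Answer: 0x2D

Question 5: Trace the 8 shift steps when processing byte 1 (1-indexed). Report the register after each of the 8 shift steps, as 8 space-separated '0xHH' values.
Answer: 0x9D 0x3D 0x7A 0xF4 0xEF 0xD9 0xB5 0x6D

Derivation:
Register before byte 1: 0xFF
After XOR with byte 0x32: 0xCD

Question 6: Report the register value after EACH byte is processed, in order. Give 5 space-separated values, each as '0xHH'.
0x6D 0x28 0xC3 0xC9 0xFF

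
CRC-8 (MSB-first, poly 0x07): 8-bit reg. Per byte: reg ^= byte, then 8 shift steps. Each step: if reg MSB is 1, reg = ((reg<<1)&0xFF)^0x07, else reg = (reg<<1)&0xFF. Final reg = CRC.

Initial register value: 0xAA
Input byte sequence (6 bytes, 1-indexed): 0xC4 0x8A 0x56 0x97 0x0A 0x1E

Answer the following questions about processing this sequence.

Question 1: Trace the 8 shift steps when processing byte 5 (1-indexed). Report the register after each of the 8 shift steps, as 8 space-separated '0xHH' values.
After byte 1 (0xC4): reg=0x0D
After byte 2 (0x8A): reg=0x9C
After byte 3 (0x56): reg=0x78
After byte 4 (0x97): reg=0x83
Register before byte 5: 0x83
After XOR with byte 0x0A: 0x89

Answer: 0x15 0x2A 0x54 0xA8 0x57 0xAE 0x5B 0xB6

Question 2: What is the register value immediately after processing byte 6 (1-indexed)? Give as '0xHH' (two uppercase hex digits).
After byte 1 (0xC4): reg=0x0D
After byte 2 (0x8A): reg=0x9C
After byte 3 (0x56): reg=0x78
After byte 4 (0x97): reg=0x83
After byte 5 (0x0A): reg=0xB6
After byte 6 (0x1E): reg=0x51

Answer: 0x51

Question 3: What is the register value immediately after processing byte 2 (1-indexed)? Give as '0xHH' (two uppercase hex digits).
Answer: 0x9C

Derivation:
After byte 1 (0xC4): reg=0x0D
After byte 2 (0x8A): reg=0x9C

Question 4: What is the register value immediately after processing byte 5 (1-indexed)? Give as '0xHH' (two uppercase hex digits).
After byte 1 (0xC4): reg=0x0D
After byte 2 (0x8A): reg=0x9C
After byte 3 (0x56): reg=0x78
After byte 4 (0x97): reg=0x83
After byte 5 (0x0A): reg=0xB6

Answer: 0xB6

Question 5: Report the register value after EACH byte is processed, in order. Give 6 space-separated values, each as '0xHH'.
0x0D 0x9C 0x78 0x83 0xB6 0x51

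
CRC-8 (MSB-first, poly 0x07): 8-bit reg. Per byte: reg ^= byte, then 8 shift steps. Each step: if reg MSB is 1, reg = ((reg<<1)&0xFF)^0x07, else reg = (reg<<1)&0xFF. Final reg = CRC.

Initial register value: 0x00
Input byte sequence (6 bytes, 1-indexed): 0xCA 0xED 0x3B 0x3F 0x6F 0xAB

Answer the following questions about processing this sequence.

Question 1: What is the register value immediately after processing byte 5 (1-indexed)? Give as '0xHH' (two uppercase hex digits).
After byte 1 (0xCA): reg=0x78
After byte 2 (0xED): reg=0xE2
After byte 3 (0x3B): reg=0x01
After byte 4 (0x3F): reg=0xBA
After byte 5 (0x6F): reg=0x25

Answer: 0x25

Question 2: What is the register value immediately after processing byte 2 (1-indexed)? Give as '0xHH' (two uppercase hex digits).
Answer: 0xE2

Derivation:
After byte 1 (0xCA): reg=0x78
After byte 2 (0xED): reg=0xE2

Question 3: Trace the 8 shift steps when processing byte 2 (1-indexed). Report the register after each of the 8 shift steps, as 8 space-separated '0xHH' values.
Answer: 0x2D 0x5A 0xB4 0x6F 0xDE 0xBB 0x71 0xE2

Derivation:
After byte 1 (0xCA): reg=0x78
Register before byte 2: 0x78
After XOR with byte 0xED: 0x95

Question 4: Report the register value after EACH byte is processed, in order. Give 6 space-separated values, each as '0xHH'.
0x78 0xE2 0x01 0xBA 0x25 0xA3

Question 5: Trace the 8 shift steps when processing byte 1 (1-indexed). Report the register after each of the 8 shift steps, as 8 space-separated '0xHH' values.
Register before byte 1: 0x00
After XOR with byte 0xCA: 0xCA

Answer: 0x93 0x21 0x42 0x84 0x0F 0x1E 0x3C 0x78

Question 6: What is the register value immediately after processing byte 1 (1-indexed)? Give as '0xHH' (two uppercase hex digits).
Answer: 0x78

Derivation:
After byte 1 (0xCA): reg=0x78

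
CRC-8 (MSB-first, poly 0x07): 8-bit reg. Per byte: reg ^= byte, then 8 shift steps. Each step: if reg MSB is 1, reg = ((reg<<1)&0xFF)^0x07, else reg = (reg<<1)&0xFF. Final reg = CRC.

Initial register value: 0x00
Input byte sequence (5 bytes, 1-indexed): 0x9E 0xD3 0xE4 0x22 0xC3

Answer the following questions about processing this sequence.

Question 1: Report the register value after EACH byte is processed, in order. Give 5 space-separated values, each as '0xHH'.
0xD3 0x00 0xB2 0xF9 0xA6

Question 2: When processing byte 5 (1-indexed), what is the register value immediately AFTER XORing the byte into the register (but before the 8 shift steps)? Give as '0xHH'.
Register before byte 5: 0xF9
Byte 5: 0xC3
0xF9 XOR 0xC3 = 0x3A

Answer: 0x3A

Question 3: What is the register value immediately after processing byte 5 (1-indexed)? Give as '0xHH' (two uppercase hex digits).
Answer: 0xA6

Derivation:
After byte 1 (0x9E): reg=0xD3
After byte 2 (0xD3): reg=0x00
After byte 3 (0xE4): reg=0xB2
After byte 4 (0x22): reg=0xF9
After byte 5 (0xC3): reg=0xA6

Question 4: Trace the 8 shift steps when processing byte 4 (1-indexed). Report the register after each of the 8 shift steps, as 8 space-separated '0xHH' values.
Answer: 0x27 0x4E 0x9C 0x3F 0x7E 0xFC 0xFF 0xF9

Derivation:
After byte 1 (0x9E): reg=0xD3
After byte 2 (0xD3): reg=0x00
After byte 3 (0xE4): reg=0xB2
Register before byte 4: 0xB2
After XOR with byte 0x22: 0x90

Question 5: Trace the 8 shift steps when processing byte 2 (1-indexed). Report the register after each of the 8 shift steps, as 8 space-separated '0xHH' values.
Answer: 0x00 0x00 0x00 0x00 0x00 0x00 0x00 0x00

Derivation:
After byte 1 (0x9E): reg=0xD3
Register before byte 2: 0xD3
After XOR with byte 0xD3: 0x00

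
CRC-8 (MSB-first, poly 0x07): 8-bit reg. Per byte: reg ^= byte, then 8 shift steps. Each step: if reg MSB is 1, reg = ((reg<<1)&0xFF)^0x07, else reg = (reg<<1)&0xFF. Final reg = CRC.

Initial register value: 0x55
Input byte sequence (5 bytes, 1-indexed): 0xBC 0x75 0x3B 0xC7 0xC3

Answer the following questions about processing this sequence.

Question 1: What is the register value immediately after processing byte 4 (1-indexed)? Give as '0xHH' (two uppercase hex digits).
Answer: 0x50

Derivation:
After byte 1 (0xBC): reg=0x91
After byte 2 (0x75): reg=0xB2
After byte 3 (0x3B): reg=0xB6
After byte 4 (0xC7): reg=0x50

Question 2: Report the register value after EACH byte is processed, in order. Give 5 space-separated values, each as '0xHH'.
0x91 0xB2 0xB6 0x50 0xF0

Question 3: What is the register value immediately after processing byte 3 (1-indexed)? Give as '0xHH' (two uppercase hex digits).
After byte 1 (0xBC): reg=0x91
After byte 2 (0x75): reg=0xB2
After byte 3 (0x3B): reg=0xB6

Answer: 0xB6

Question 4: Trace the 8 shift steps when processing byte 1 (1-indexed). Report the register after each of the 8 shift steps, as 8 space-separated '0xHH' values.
Register before byte 1: 0x55
After XOR with byte 0xBC: 0xE9

Answer: 0xD5 0xAD 0x5D 0xBA 0x73 0xE6 0xCB 0x91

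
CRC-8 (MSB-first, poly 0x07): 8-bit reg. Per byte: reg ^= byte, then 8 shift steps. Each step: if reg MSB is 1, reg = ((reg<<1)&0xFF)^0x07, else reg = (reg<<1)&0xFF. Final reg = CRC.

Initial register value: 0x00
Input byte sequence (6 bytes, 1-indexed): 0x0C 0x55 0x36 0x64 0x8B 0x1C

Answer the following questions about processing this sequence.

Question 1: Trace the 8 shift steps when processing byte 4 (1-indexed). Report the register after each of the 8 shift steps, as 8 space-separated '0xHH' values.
Answer: 0xA2 0x43 0x86 0x0B 0x16 0x2C 0x58 0xB0

Derivation:
After byte 1 (0x0C): reg=0x24
After byte 2 (0x55): reg=0x50
After byte 3 (0x36): reg=0x35
Register before byte 4: 0x35
After XOR with byte 0x64: 0x51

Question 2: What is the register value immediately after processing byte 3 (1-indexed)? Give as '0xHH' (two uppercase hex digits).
Answer: 0x35

Derivation:
After byte 1 (0x0C): reg=0x24
After byte 2 (0x55): reg=0x50
After byte 3 (0x36): reg=0x35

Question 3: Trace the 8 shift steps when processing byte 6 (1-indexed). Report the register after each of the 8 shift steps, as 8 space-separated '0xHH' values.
After byte 1 (0x0C): reg=0x24
After byte 2 (0x55): reg=0x50
After byte 3 (0x36): reg=0x35
After byte 4 (0x64): reg=0xB0
After byte 5 (0x8B): reg=0xA1
Register before byte 6: 0xA1
After XOR with byte 0x1C: 0xBD

Answer: 0x7D 0xFA 0xF3 0xE1 0xC5 0x8D 0x1D 0x3A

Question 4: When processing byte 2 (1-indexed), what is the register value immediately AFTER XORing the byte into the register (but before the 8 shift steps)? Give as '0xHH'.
Answer: 0x71

Derivation:
Register before byte 2: 0x24
Byte 2: 0x55
0x24 XOR 0x55 = 0x71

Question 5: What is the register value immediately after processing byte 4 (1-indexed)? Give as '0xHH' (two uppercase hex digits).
After byte 1 (0x0C): reg=0x24
After byte 2 (0x55): reg=0x50
After byte 3 (0x36): reg=0x35
After byte 4 (0x64): reg=0xB0

Answer: 0xB0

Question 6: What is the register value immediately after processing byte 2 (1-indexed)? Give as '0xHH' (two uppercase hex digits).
After byte 1 (0x0C): reg=0x24
After byte 2 (0x55): reg=0x50

Answer: 0x50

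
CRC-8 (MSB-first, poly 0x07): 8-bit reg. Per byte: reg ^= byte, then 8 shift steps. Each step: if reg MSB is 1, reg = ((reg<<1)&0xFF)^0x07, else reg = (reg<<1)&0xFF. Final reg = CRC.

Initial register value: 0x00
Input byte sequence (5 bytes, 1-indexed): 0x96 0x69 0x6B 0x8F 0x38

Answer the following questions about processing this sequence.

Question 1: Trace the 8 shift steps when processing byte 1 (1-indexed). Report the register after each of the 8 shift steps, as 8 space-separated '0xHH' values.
Register before byte 1: 0x00
After XOR with byte 0x96: 0x96

Answer: 0x2B 0x56 0xAC 0x5F 0xBE 0x7B 0xF6 0xEB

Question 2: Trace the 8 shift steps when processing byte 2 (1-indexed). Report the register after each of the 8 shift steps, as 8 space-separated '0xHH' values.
Answer: 0x03 0x06 0x0C 0x18 0x30 0x60 0xC0 0x87

Derivation:
After byte 1 (0x96): reg=0xEB
Register before byte 2: 0xEB
After XOR with byte 0x69: 0x82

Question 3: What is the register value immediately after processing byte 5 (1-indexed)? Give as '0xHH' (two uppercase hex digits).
Answer: 0xE9

Derivation:
After byte 1 (0x96): reg=0xEB
After byte 2 (0x69): reg=0x87
After byte 3 (0x6B): reg=0x8A
After byte 4 (0x8F): reg=0x1B
After byte 5 (0x38): reg=0xE9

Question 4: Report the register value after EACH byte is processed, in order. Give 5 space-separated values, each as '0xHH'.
0xEB 0x87 0x8A 0x1B 0xE9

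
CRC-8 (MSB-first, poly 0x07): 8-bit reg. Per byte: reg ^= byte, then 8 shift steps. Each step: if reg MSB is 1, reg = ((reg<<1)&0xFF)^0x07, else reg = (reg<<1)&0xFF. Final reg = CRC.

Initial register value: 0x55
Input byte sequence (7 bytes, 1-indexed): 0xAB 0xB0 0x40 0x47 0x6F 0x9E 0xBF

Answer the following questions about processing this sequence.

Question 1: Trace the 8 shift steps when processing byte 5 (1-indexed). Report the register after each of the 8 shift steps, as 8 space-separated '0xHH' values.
After byte 1 (0xAB): reg=0xF4
After byte 2 (0xB0): reg=0xDB
After byte 3 (0x40): reg=0xC8
After byte 4 (0x47): reg=0xA4
Register before byte 5: 0xA4
After XOR with byte 0x6F: 0xCB

Answer: 0x91 0x25 0x4A 0x94 0x2F 0x5E 0xBC 0x7F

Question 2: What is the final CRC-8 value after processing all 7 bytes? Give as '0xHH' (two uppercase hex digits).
Answer: 0x62

Derivation:
After byte 1 (0xAB): reg=0xF4
After byte 2 (0xB0): reg=0xDB
After byte 3 (0x40): reg=0xC8
After byte 4 (0x47): reg=0xA4
After byte 5 (0x6F): reg=0x7F
After byte 6 (0x9E): reg=0xA9
After byte 7 (0xBF): reg=0x62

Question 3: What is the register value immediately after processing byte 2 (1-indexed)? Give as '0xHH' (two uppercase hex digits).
Answer: 0xDB

Derivation:
After byte 1 (0xAB): reg=0xF4
After byte 2 (0xB0): reg=0xDB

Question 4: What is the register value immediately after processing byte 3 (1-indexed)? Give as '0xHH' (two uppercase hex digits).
After byte 1 (0xAB): reg=0xF4
After byte 2 (0xB0): reg=0xDB
After byte 3 (0x40): reg=0xC8

Answer: 0xC8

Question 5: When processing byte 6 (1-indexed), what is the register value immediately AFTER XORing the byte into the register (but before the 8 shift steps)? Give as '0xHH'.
Register before byte 6: 0x7F
Byte 6: 0x9E
0x7F XOR 0x9E = 0xE1

Answer: 0xE1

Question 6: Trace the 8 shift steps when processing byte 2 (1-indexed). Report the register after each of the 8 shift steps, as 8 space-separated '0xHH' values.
After byte 1 (0xAB): reg=0xF4
Register before byte 2: 0xF4
After XOR with byte 0xB0: 0x44

Answer: 0x88 0x17 0x2E 0x5C 0xB8 0x77 0xEE 0xDB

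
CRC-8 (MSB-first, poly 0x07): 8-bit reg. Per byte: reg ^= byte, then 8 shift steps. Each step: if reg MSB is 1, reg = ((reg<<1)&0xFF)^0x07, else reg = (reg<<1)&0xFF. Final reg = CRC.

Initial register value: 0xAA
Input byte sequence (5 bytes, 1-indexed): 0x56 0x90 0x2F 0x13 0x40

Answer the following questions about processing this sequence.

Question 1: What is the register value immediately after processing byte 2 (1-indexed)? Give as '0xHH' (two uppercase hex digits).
After byte 1 (0x56): reg=0xFA
After byte 2 (0x90): reg=0x11

Answer: 0x11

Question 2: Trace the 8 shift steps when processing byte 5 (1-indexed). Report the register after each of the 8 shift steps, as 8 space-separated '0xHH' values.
After byte 1 (0x56): reg=0xFA
After byte 2 (0x90): reg=0x11
After byte 3 (0x2F): reg=0xBA
After byte 4 (0x13): reg=0x56
Register before byte 5: 0x56
After XOR with byte 0x40: 0x16

Answer: 0x2C 0x58 0xB0 0x67 0xCE 0x9B 0x31 0x62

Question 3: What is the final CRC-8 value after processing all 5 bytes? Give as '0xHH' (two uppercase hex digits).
After byte 1 (0x56): reg=0xFA
After byte 2 (0x90): reg=0x11
After byte 3 (0x2F): reg=0xBA
After byte 4 (0x13): reg=0x56
After byte 5 (0x40): reg=0x62

Answer: 0x62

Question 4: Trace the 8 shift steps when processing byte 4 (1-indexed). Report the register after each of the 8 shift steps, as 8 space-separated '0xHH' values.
Answer: 0x55 0xAA 0x53 0xA6 0x4B 0x96 0x2B 0x56

Derivation:
After byte 1 (0x56): reg=0xFA
After byte 2 (0x90): reg=0x11
After byte 3 (0x2F): reg=0xBA
Register before byte 4: 0xBA
After XOR with byte 0x13: 0xA9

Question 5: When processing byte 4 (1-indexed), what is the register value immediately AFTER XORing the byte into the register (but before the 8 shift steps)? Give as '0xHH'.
Register before byte 4: 0xBA
Byte 4: 0x13
0xBA XOR 0x13 = 0xA9

Answer: 0xA9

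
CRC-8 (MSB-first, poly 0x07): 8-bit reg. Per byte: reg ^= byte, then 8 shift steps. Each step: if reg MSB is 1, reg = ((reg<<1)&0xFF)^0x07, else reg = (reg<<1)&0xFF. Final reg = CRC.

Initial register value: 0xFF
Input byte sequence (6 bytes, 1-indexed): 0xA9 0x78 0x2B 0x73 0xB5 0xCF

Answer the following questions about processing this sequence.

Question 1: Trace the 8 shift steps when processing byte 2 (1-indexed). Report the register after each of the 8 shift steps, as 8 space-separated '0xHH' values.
Answer: 0xBD 0x7D 0xFA 0xF3 0xE1 0xC5 0x8D 0x1D

Derivation:
After byte 1 (0xA9): reg=0xA5
Register before byte 2: 0xA5
After XOR with byte 0x78: 0xDD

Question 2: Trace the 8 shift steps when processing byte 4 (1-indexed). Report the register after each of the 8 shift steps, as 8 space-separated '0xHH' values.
After byte 1 (0xA9): reg=0xA5
After byte 2 (0x78): reg=0x1D
After byte 3 (0x2B): reg=0x82
Register before byte 4: 0x82
After XOR with byte 0x73: 0xF1

Answer: 0xE5 0xCD 0x9D 0x3D 0x7A 0xF4 0xEF 0xD9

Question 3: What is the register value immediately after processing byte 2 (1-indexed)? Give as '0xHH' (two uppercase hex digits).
Answer: 0x1D

Derivation:
After byte 1 (0xA9): reg=0xA5
After byte 2 (0x78): reg=0x1D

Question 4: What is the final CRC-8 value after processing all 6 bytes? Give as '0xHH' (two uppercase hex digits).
After byte 1 (0xA9): reg=0xA5
After byte 2 (0x78): reg=0x1D
After byte 3 (0x2B): reg=0x82
After byte 4 (0x73): reg=0xD9
After byte 5 (0xB5): reg=0x03
After byte 6 (0xCF): reg=0x6A

Answer: 0x6A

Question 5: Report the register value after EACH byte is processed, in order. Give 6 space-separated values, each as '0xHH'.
0xA5 0x1D 0x82 0xD9 0x03 0x6A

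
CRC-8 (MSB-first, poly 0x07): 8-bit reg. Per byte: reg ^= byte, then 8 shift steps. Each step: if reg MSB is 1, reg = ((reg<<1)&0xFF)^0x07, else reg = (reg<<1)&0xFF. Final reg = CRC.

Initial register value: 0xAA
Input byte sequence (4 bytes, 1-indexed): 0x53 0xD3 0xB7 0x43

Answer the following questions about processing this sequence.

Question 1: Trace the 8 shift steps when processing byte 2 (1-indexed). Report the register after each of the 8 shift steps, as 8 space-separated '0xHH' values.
Answer: 0x64 0xC8 0x97 0x29 0x52 0xA4 0x4F 0x9E

Derivation:
After byte 1 (0x53): reg=0xE1
Register before byte 2: 0xE1
After XOR with byte 0xD3: 0x32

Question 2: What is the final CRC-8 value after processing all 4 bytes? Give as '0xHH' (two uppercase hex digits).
After byte 1 (0x53): reg=0xE1
After byte 2 (0xD3): reg=0x9E
After byte 3 (0xB7): reg=0xDF
After byte 4 (0x43): reg=0xDD

Answer: 0xDD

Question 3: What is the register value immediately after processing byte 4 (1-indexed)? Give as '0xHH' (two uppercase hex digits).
Answer: 0xDD

Derivation:
After byte 1 (0x53): reg=0xE1
After byte 2 (0xD3): reg=0x9E
After byte 3 (0xB7): reg=0xDF
After byte 4 (0x43): reg=0xDD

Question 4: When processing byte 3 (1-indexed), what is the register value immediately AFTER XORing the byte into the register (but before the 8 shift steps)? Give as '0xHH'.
Register before byte 3: 0x9E
Byte 3: 0xB7
0x9E XOR 0xB7 = 0x29

Answer: 0x29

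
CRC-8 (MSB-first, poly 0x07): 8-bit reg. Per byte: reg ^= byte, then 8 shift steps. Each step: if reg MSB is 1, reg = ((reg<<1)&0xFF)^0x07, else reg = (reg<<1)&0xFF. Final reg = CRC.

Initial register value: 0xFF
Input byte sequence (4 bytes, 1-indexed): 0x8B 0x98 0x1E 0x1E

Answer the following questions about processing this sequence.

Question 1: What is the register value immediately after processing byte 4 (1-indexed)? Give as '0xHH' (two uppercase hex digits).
After byte 1 (0x8B): reg=0x4B
After byte 2 (0x98): reg=0x37
After byte 3 (0x1E): reg=0xDF
After byte 4 (0x1E): reg=0x49

Answer: 0x49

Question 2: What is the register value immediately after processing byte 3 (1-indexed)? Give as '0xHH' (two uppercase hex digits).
After byte 1 (0x8B): reg=0x4B
After byte 2 (0x98): reg=0x37
After byte 3 (0x1E): reg=0xDF

Answer: 0xDF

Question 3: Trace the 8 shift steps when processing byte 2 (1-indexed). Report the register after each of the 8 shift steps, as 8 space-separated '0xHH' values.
Answer: 0xA1 0x45 0x8A 0x13 0x26 0x4C 0x98 0x37

Derivation:
After byte 1 (0x8B): reg=0x4B
Register before byte 2: 0x4B
After XOR with byte 0x98: 0xD3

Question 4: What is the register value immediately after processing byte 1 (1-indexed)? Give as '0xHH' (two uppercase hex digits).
Answer: 0x4B

Derivation:
After byte 1 (0x8B): reg=0x4B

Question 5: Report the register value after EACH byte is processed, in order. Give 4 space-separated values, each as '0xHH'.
0x4B 0x37 0xDF 0x49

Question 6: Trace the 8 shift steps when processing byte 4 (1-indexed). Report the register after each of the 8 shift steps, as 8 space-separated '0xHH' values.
Answer: 0x85 0x0D 0x1A 0x34 0x68 0xD0 0xA7 0x49

Derivation:
After byte 1 (0x8B): reg=0x4B
After byte 2 (0x98): reg=0x37
After byte 3 (0x1E): reg=0xDF
Register before byte 4: 0xDF
After XOR with byte 0x1E: 0xC1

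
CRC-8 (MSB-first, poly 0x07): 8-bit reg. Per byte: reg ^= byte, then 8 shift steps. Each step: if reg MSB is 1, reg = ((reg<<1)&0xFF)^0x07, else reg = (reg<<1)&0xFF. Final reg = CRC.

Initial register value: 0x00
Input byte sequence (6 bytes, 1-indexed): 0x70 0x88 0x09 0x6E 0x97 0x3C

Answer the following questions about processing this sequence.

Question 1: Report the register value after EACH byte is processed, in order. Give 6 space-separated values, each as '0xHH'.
0x57 0x13 0x46 0xD8 0xEA 0x2C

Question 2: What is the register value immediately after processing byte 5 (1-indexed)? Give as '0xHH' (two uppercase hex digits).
After byte 1 (0x70): reg=0x57
After byte 2 (0x88): reg=0x13
After byte 3 (0x09): reg=0x46
After byte 4 (0x6E): reg=0xD8
After byte 5 (0x97): reg=0xEA

Answer: 0xEA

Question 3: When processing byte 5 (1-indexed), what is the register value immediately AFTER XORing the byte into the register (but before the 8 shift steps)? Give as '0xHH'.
Register before byte 5: 0xD8
Byte 5: 0x97
0xD8 XOR 0x97 = 0x4F

Answer: 0x4F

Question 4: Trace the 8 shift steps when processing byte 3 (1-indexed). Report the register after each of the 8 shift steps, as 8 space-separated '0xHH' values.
Answer: 0x34 0x68 0xD0 0xA7 0x49 0x92 0x23 0x46

Derivation:
After byte 1 (0x70): reg=0x57
After byte 2 (0x88): reg=0x13
Register before byte 3: 0x13
After XOR with byte 0x09: 0x1A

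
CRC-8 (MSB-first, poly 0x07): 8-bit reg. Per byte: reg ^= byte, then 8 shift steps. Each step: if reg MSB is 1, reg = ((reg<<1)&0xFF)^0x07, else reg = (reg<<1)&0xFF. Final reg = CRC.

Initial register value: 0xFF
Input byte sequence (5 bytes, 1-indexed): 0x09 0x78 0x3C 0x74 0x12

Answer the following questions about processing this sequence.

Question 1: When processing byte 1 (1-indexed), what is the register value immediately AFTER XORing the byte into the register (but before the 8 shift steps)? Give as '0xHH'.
Register before byte 1: 0xFF
Byte 1: 0x09
0xFF XOR 0x09 = 0xF6

Answer: 0xF6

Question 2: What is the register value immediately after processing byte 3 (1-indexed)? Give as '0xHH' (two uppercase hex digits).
After byte 1 (0x09): reg=0xCC
After byte 2 (0x78): reg=0x05
After byte 3 (0x3C): reg=0xAF

Answer: 0xAF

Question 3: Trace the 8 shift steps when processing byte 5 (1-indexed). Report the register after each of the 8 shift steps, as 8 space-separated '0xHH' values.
After byte 1 (0x09): reg=0xCC
After byte 2 (0x78): reg=0x05
After byte 3 (0x3C): reg=0xAF
After byte 4 (0x74): reg=0x0F
Register before byte 5: 0x0F
After XOR with byte 0x12: 0x1D

Answer: 0x3A 0x74 0xE8 0xD7 0xA9 0x55 0xAA 0x53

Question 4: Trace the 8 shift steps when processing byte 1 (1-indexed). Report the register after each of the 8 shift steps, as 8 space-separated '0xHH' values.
Register before byte 1: 0xFF
After XOR with byte 0x09: 0xF6

Answer: 0xEB 0xD1 0xA5 0x4D 0x9A 0x33 0x66 0xCC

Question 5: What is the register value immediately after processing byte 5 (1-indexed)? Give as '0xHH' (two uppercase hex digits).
After byte 1 (0x09): reg=0xCC
After byte 2 (0x78): reg=0x05
After byte 3 (0x3C): reg=0xAF
After byte 4 (0x74): reg=0x0F
After byte 5 (0x12): reg=0x53

Answer: 0x53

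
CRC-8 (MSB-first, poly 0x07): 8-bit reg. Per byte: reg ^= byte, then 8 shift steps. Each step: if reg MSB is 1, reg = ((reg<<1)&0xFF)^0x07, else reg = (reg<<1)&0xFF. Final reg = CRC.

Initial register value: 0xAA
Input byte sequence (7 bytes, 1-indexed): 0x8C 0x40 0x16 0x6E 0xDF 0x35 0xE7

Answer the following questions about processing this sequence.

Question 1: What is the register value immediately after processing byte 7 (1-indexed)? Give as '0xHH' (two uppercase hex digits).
Answer: 0x98

Derivation:
After byte 1 (0x8C): reg=0xF2
After byte 2 (0x40): reg=0x17
After byte 3 (0x16): reg=0x07
After byte 4 (0x6E): reg=0x18
After byte 5 (0xDF): reg=0x5B
After byte 6 (0x35): reg=0x0D
After byte 7 (0xE7): reg=0x98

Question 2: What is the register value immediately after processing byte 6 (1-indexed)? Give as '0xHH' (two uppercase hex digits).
After byte 1 (0x8C): reg=0xF2
After byte 2 (0x40): reg=0x17
After byte 3 (0x16): reg=0x07
After byte 4 (0x6E): reg=0x18
After byte 5 (0xDF): reg=0x5B
After byte 6 (0x35): reg=0x0D

Answer: 0x0D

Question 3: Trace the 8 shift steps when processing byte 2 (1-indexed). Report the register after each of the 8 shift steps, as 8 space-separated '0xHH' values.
After byte 1 (0x8C): reg=0xF2
Register before byte 2: 0xF2
After XOR with byte 0x40: 0xB2

Answer: 0x63 0xC6 0x8B 0x11 0x22 0x44 0x88 0x17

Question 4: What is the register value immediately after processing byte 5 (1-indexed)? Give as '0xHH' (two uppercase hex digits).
Answer: 0x5B

Derivation:
After byte 1 (0x8C): reg=0xF2
After byte 2 (0x40): reg=0x17
After byte 3 (0x16): reg=0x07
After byte 4 (0x6E): reg=0x18
After byte 5 (0xDF): reg=0x5B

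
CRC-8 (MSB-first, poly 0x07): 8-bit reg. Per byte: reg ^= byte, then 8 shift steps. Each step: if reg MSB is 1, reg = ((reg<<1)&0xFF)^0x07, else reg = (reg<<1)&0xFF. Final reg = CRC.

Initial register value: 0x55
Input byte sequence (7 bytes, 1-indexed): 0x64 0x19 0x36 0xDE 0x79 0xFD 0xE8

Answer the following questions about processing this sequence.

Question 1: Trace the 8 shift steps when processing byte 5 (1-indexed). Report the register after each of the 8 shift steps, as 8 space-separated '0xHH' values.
Answer: 0x9D 0x3D 0x7A 0xF4 0xEF 0xD9 0xB5 0x6D

Derivation:
After byte 1 (0x64): reg=0x97
After byte 2 (0x19): reg=0xA3
After byte 3 (0x36): reg=0xE2
After byte 4 (0xDE): reg=0xB4
Register before byte 5: 0xB4
After XOR with byte 0x79: 0xCD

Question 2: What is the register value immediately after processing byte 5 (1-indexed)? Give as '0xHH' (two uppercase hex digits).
After byte 1 (0x64): reg=0x97
After byte 2 (0x19): reg=0xA3
After byte 3 (0x36): reg=0xE2
After byte 4 (0xDE): reg=0xB4
After byte 5 (0x79): reg=0x6D

Answer: 0x6D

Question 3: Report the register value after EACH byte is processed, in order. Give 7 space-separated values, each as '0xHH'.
0x97 0xA3 0xE2 0xB4 0x6D 0xF9 0x77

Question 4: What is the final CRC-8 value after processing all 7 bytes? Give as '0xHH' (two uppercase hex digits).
Answer: 0x77

Derivation:
After byte 1 (0x64): reg=0x97
After byte 2 (0x19): reg=0xA3
After byte 3 (0x36): reg=0xE2
After byte 4 (0xDE): reg=0xB4
After byte 5 (0x79): reg=0x6D
After byte 6 (0xFD): reg=0xF9
After byte 7 (0xE8): reg=0x77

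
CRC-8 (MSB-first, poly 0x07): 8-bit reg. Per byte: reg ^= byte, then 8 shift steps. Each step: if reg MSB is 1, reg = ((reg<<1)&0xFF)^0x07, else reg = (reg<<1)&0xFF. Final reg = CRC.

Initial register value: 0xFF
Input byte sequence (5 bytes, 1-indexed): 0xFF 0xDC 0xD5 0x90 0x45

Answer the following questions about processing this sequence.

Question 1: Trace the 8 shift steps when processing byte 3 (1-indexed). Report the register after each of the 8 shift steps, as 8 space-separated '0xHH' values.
Answer: 0x99 0x35 0x6A 0xD4 0xAF 0x59 0xB2 0x63

Derivation:
After byte 1 (0xFF): reg=0x00
After byte 2 (0xDC): reg=0x1A
Register before byte 3: 0x1A
After XOR with byte 0xD5: 0xCF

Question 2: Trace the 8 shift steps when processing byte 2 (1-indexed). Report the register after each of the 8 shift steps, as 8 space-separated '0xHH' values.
After byte 1 (0xFF): reg=0x00
Register before byte 2: 0x00
After XOR with byte 0xDC: 0xDC

Answer: 0xBF 0x79 0xF2 0xE3 0xC1 0x85 0x0D 0x1A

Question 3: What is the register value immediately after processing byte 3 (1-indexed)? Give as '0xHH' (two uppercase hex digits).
After byte 1 (0xFF): reg=0x00
After byte 2 (0xDC): reg=0x1A
After byte 3 (0xD5): reg=0x63

Answer: 0x63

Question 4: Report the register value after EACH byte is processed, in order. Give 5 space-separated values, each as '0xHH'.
0x00 0x1A 0x63 0xD7 0xF7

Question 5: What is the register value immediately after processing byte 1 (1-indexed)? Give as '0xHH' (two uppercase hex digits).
Answer: 0x00

Derivation:
After byte 1 (0xFF): reg=0x00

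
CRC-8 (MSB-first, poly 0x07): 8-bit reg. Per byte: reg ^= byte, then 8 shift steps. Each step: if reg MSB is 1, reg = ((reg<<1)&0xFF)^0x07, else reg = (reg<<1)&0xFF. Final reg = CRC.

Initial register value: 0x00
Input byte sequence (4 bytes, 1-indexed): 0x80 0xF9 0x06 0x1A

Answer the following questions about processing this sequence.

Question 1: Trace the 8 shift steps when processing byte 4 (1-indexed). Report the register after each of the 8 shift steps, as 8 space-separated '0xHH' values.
After byte 1 (0x80): reg=0x89
After byte 2 (0xF9): reg=0x57
After byte 3 (0x06): reg=0xB0
Register before byte 4: 0xB0
After XOR with byte 0x1A: 0xAA

Answer: 0x53 0xA6 0x4B 0x96 0x2B 0x56 0xAC 0x5F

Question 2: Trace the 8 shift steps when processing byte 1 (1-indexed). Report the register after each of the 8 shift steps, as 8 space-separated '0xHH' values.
Register before byte 1: 0x00
After XOR with byte 0x80: 0x80

Answer: 0x07 0x0E 0x1C 0x38 0x70 0xE0 0xC7 0x89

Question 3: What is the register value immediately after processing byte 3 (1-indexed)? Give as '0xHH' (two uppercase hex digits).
After byte 1 (0x80): reg=0x89
After byte 2 (0xF9): reg=0x57
After byte 3 (0x06): reg=0xB0

Answer: 0xB0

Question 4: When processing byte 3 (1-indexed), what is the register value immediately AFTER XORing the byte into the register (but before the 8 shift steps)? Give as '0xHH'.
Answer: 0x51

Derivation:
Register before byte 3: 0x57
Byte 3: 0x06
0x57 XOR 0x06 = 0x51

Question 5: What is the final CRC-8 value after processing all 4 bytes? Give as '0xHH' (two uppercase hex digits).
After byte 1 (0x80): reg=0x89
After byte 2 (0xF9): reg=0x57
After byte 3 (0x06): reg=0xB0
After byte 4 (0x1A): reg=0x5F

Answer: 0x5F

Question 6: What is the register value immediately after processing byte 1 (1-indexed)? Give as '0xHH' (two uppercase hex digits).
Answer: 0x89

Derivation:
After byte 1 (0x80): reg=0x89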